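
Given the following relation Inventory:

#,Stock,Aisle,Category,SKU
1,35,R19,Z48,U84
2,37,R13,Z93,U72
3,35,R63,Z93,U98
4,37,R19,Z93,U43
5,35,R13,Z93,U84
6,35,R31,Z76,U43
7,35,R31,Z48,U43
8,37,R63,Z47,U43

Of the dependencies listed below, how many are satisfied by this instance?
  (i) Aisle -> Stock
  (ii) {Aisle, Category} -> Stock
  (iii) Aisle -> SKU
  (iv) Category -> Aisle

(i) Aisle -> Stock: Aisle=R19: rows 1, 4 → Stock takes values {35, 37} — violation; Aisle=R13: rows 2, 5 → Stock takes values {37, 35} — violation; Aisle=R63: rows 3, 8 → Stock takes values {35, 37} — violation — fails.
(ii) {Aisle, Category} -> Stock: (Aisle=R13, Category=Z93): rows 2, 5 → Stock takes values {37, 35} — violation — fails.
(iii) Aisle -> SKU: Aisle=R19: rows 1, 4 → SKU takes values {U84, U43} — violation; Aisle=R13: rows 2, 5 → SKU takes values {U72, U84} — violation; Aisle=R63: rows 3, 8 → SKU takes values {U98, U43} — violation — fails.
(iv) Category -> Aisle: Category=Z48: rows 1, 7 → Aisle takes values {R19, R31} — violation; Category=Z93: rows 2, 3, 4, 5 → Aisle takes values {R13, R63, R19} — violation — fails.
None of the 4 dependencies hold.

0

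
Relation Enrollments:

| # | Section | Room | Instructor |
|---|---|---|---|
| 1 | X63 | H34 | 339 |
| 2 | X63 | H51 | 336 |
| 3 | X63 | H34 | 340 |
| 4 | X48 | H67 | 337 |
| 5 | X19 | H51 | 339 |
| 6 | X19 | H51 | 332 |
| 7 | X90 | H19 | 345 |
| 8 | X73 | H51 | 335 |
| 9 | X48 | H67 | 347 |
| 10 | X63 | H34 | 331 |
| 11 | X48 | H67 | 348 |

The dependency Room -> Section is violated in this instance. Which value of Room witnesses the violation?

H51

Room=H34: rows 1, 3, 10 → Section = X63, X63, X63 ✓
Room=H51: rows 2, 5, 6, 8 → Section takes values {X63, X19, X73} — violation
Room=H67: rows 4, 9, 11 → Section = X48, X48, X48 ✓
Room=H19: row 7 → Section = X90 ✓
The only Room value with inconsistent Section is Room=H51.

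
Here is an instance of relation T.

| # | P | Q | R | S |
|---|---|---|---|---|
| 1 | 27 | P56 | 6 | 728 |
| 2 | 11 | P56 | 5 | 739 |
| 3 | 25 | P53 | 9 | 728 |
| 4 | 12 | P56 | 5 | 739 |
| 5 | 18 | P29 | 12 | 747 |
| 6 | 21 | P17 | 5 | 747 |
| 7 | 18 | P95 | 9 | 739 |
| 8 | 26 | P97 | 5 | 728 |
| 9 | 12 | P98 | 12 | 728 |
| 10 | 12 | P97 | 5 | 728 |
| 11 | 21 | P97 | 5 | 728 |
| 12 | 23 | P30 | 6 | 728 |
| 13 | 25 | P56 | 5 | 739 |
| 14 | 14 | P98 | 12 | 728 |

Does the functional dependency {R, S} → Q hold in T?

No

(R=6, S=728): rows 1, 12 → Q takes values {P56, P30} — violation
(R=5, S=739): rows 2, 4, 13 → Q = P56, P56, P56 ✓
(R=9, S=728): row 3 → Q = P53 ✓
(R=12, S=747): row 5 → Q = P29 ✓
(R=5, S=747): row 6 → Q = P17 ✓
(R=9, S=739): row 7 → Q = P95 ✓
(R=5, S=728): rows 8, 10, 11 → Q = P97, P97, P97 ✓
(R=12, S=728): rows 9, 14 → Q = P98, P98 ✓
Two rows agree on {R, S} but differ on Q, so {R, S} → Q does not hold.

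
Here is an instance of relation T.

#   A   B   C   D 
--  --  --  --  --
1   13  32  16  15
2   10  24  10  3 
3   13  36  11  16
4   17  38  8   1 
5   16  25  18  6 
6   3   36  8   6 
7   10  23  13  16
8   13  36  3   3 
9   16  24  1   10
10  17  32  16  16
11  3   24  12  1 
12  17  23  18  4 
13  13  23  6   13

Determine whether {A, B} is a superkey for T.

No

Rows 3 and 8 have the same {A, B} value (A=13, B=36) but are distinct tuples, so {A, B} does not determine every attribute — not a superkey.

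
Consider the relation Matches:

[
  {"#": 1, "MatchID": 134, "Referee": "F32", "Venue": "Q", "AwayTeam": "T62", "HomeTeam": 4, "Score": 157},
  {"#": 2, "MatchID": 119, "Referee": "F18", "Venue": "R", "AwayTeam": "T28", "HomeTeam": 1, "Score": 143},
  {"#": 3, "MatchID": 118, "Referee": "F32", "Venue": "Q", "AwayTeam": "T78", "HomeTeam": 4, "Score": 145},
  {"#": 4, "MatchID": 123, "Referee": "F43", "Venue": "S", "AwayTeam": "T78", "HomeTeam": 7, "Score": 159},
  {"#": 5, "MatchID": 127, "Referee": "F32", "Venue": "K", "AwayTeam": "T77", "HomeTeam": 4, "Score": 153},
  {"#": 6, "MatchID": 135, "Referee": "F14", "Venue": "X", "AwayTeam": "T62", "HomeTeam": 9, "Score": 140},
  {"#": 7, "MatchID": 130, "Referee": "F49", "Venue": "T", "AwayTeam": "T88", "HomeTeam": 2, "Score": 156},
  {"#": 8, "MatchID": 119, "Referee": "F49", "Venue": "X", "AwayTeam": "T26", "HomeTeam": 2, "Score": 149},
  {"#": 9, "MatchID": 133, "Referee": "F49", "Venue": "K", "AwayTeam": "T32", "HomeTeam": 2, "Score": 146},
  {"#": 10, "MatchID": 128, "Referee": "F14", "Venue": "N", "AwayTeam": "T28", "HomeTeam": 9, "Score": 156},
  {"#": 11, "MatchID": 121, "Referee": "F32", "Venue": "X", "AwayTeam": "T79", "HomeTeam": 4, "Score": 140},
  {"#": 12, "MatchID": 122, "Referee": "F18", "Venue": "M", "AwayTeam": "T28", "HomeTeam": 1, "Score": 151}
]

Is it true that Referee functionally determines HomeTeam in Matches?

Referee=F32: rows 1, 3, 5, 11 → HomeTeam = 4, 4, 4, 4 ✓
Referee=F18: rows 2, 12 → HomeTeam = 1, 1 ✓
Referee=F43: row 4 → HomeTeam = 7 ✓
Referee=F14: rows 6, 10 → HomeTeam = 9, 9 ✓
Referee=F49: rows 7, 8, 9 → HomeTeam = 2, 2, 2 ✓
Every Referee value is associated with a single HomeTeam value, so Referee -> HomeTeam holds.

Yes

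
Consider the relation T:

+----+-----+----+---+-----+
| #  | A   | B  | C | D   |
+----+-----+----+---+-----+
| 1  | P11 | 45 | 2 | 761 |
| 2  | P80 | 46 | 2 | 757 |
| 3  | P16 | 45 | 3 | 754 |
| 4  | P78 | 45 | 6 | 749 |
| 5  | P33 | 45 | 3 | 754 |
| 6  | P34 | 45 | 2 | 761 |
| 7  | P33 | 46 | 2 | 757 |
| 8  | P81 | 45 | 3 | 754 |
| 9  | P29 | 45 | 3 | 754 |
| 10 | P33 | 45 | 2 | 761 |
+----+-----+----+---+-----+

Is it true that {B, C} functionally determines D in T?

Yes

(B=45, C=2): rows 1, 6, 10 → D = 761, 761, 761 ✓
(B=46, C=2): rows 2, 7 → D = 757, 757 ✓
(B=45, C=3): rows 3, 5, 8, 9 → D = 754, 754, 754, 754 ✓
(B=45, C=6): row 4 → D = 749 ✓
Every {B, C} value is associated with a single D value, so {B, C} -> D holds.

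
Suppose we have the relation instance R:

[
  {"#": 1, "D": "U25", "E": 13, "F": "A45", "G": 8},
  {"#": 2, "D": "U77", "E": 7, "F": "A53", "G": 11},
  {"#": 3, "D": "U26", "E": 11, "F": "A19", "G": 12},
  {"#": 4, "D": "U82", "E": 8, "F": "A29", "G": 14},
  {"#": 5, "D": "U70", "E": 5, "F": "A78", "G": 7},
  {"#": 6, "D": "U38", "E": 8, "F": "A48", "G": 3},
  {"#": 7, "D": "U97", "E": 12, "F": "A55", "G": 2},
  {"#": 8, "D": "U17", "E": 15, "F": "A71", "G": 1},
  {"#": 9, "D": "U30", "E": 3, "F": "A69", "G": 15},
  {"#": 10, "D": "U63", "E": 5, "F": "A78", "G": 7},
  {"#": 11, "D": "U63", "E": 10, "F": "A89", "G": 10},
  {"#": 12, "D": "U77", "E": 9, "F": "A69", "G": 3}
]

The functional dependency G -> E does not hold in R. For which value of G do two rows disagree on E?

G=8: row 1 → E = 13 ✓
G=11: row 2 → E = 7 ✓
G=12: row 3 → E = 11 ✓
G=14: row 4 → E = 8 ✓
G=7: rows 5, 10 → E = 5, 5 ✓
G=3: rows 6, 12 → E takes values {8, 9} — violation
G=2: row 7 → E = 12 ✓
G=1: row 8 → E = 15 ✓
G=15: row 9 → E = 3 ✓
G=10: row 11 → E = 10 ✓
The only G value with inconsistent E is G=3.

3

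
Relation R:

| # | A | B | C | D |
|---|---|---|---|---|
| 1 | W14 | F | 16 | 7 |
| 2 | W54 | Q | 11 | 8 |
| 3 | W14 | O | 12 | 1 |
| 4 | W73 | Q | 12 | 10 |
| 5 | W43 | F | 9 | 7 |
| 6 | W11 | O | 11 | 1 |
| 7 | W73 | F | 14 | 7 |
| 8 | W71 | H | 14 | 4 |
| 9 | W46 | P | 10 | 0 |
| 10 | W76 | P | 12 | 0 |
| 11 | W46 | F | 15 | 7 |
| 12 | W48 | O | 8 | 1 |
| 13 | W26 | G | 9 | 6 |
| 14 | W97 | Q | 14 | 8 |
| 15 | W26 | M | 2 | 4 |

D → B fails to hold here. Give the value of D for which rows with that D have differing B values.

4

D=7: rows 1, 5, 7, 11 → B = F, F, F, F ✓
D=8: rows 2, 14 → B = Q, Q ✓
D=1: rows 3, 6, 12 → B = O, O, O ✓
D=10: row 4 → B = Q ✓
D=4: rows 8, 15 → B takes values {H, M} — violation
D=0: rows 9, 10 → B = P, P ✓
D=6: row 13 → B = G ✓
The only D value with inconsistent B is D=4.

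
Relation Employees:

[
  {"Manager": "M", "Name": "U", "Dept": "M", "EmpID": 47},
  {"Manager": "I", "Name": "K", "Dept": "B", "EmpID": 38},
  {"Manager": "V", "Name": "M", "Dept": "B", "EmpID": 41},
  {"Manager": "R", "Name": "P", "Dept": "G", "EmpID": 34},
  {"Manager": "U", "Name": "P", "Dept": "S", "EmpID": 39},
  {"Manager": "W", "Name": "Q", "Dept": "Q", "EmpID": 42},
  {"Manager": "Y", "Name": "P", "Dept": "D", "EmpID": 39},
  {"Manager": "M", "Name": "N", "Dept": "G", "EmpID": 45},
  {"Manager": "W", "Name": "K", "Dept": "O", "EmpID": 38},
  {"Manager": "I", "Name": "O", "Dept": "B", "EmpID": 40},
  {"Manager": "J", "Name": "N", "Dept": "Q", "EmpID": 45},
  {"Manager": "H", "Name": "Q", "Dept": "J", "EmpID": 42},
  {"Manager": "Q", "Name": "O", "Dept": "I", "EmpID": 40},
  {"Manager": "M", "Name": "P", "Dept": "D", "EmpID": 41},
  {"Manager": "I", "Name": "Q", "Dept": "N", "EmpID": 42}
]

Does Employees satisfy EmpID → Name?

No

EmpID=47: 1 row → Name = U ✓
EmpID=38: 2 rows → Name = K, K ✓
EmpID=41: 2 rows → Name takes values {M, P} — violation
EmpID=34: 1 row → Name = P ✓
EmpID=39: 2 rows → Name = P, P ✓
EmpID=42: 3 rows → Name = Q, Q, Q ✓
EmpID=45: 2 rows → Name = N, N ✓
EmpID=40: 2 rows → Name = O, O ✓
Two rows agree on EmpID but differ on Name, so EmpID → Name does not hold.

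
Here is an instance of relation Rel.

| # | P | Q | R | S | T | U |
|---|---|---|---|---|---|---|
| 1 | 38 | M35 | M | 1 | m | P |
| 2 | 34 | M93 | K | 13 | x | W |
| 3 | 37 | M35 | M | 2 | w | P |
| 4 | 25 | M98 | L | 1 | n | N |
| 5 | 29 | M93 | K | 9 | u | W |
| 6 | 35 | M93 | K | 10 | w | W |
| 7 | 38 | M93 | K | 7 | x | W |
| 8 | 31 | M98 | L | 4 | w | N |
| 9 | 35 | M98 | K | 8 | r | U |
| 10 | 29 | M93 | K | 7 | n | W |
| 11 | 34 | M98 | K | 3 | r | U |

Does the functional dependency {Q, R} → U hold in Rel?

(Q=M35, R=M): rows 1, 3 → U = P, P ✓
(Q=M93, R=K): rows 2, 5, 6, 7, 10 → U = W, W, W, W, W ✓
(Q=M98, R=L): rows 4, 8 → U = N, N ✓
(Q=M98, R=K): rows 9, 11 → U = U, U ✓
Every {Q, R} value is associated with a single U value, so {Q, R} → U holds.

Yes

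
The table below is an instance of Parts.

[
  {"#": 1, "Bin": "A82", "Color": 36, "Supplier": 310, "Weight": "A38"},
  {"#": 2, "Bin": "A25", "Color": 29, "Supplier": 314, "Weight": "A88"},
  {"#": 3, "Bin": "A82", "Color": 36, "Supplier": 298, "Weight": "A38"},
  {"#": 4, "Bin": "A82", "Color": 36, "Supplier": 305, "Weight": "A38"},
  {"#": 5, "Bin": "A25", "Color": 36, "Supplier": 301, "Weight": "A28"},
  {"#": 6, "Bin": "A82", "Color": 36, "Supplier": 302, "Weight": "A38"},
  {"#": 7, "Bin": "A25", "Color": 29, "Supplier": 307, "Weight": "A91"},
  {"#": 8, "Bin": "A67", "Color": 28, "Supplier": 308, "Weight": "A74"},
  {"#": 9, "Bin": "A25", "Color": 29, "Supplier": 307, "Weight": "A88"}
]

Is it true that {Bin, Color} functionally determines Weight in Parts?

No

(Bin=A82, Color=36): rows 1, 3, 4, 6 → Weight = A38, A38, A38, A38 ✓
(Bin=A25, Color=29): rows 2, 7, 9 → Weight takes values {A88, A91} — violation
(Bin=A25, Color=36): row 5 → Weight = A28 ✓
(Bin=A67, Color=28): row 8 → Weight = A74 ✓
Two rows agree on {Bin, Color} but differ on Weight, so {Bin, Color} -> Weight does not hold.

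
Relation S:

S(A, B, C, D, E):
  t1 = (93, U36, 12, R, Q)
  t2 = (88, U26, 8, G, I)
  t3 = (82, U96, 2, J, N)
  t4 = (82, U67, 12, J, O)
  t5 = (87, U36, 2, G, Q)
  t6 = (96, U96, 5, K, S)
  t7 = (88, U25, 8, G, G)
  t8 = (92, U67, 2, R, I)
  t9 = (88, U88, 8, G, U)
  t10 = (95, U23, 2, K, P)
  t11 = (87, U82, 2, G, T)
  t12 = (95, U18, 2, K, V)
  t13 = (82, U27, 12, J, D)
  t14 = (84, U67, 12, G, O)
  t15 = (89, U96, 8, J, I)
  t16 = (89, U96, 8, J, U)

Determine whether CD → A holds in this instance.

(C=12, D=R): row 1 → A = 93 ✓
(C=8, D=G): rows 2, 7, 9 → A = 88, 88, 88 ✓
(C=2, D=J): row 3 → A = 82 ✓
(C=12, D=J): rows 4, 13 → A = 82, 82 ✓
(C=2, D=G): rows 5, 11 → A = 87, 87 ✓
(C=5, D=K): row 6 → A = 96 ✓
(C=2, D=R): row 8 → A = 92 ✓
(C=2, D=K): rows 10, 12 → A = 95, 95 ✓
(C=12, D=G): row 14 → A = 84 ✓
(C=8, D=J): rows 15, 16 → A = 89, 89 ✓
Every CD value is associated with a single A value, so CD → A holds.

Yes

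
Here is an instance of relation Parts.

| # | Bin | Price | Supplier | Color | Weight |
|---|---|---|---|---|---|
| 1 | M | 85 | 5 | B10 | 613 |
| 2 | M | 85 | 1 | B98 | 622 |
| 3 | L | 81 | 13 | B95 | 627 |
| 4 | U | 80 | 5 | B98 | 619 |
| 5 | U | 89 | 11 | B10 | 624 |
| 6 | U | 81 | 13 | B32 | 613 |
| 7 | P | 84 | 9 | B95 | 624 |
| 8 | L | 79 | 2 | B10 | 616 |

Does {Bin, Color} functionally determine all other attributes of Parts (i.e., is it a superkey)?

All 8 rows have distinct {Bin, Color} values, so {Bin, Color} → (all attributes) holds and {Bin, Color} is a superkey.

Yes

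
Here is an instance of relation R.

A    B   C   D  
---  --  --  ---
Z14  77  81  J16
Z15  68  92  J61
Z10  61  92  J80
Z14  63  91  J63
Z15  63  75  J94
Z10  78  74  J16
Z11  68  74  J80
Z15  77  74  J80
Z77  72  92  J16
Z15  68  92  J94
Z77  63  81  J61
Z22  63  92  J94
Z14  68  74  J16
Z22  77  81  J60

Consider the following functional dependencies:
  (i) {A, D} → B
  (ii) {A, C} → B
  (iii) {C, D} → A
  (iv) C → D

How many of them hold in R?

1

(i) {A, D} → B: (A=Z14, D=J16): 2 rows → B takes values {77, 68} — violation; (A=Z15, D=J94): 2 rows → B takes values {63, 68} — violation — fails.
(ii) {A, C} → B: every LHS value maps to a single RHS value — holds.
(iii) {C, D} → A: (C=74, D=J16): 2 rows → A takes values {Z10, Z14} — violation; (C=74, D=J80): 2 rows → A takes values {Z11, Z15} — violation; (C=92, D=J94): 2 rows → A takes values {Z15, Z22} — violation — fails.
(iv) C → D: C=81: 3 rows → D takes values {J16, J61, J60} — violation; C=92: 5 rows → D takes values {J61, J80, J16, J94} — violation; C=74: 4 rows → D takes values {J16, J80} — violation — fails.
1 of the 4 dependencies holds.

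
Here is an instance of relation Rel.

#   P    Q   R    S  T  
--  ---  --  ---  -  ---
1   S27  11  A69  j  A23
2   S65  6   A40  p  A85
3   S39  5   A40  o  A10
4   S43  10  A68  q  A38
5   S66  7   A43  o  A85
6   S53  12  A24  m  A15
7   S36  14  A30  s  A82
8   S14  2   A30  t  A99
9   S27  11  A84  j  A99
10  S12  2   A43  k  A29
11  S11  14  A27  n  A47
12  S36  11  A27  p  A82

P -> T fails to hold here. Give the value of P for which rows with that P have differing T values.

P=S27: rows 1, 9 → T takes values {A23, A99} — violation
P=S65: row 2 → T = A85 ✓
P=S39: row 3 → T = A10 ✓
P=S43: row 4 → T = A38 ✓
P=S66: row 5 → T = A85 ✓
P=S53: row 6 → T = A15 ✓
P=S36: rows 7, 12 → T = A82, A82 ✓
P=S14: row 8 → T = A99 ✓
P=S12: row 10 → T = A29 ✓
P=S11: row 11 → T = A47 ✓
The only P value with inconsistent T is P=S27.

S27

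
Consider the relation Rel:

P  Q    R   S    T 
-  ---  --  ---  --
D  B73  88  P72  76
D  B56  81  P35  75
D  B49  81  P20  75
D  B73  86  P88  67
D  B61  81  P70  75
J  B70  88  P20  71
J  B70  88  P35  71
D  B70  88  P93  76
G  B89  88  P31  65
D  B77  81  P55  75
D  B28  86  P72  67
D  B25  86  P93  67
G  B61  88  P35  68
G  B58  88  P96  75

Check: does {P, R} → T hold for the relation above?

No

(P=D, R=88): 2 rows → T = 76, 76 ✓
(P=D, R=81): 4 rows → T = 75, 75, 75, 75 ✓
(P=D, R=86): 3 rows → T = 67, 67, 67 ✓
(P=J, R=88): 2 rows → T = 71, 71 ✓
(P=G, R=88): 3 rows → T takes values {65, 68, 75} — violation
Two rows agree on {P, R} but differ on T, so {P, R} → T does not hold.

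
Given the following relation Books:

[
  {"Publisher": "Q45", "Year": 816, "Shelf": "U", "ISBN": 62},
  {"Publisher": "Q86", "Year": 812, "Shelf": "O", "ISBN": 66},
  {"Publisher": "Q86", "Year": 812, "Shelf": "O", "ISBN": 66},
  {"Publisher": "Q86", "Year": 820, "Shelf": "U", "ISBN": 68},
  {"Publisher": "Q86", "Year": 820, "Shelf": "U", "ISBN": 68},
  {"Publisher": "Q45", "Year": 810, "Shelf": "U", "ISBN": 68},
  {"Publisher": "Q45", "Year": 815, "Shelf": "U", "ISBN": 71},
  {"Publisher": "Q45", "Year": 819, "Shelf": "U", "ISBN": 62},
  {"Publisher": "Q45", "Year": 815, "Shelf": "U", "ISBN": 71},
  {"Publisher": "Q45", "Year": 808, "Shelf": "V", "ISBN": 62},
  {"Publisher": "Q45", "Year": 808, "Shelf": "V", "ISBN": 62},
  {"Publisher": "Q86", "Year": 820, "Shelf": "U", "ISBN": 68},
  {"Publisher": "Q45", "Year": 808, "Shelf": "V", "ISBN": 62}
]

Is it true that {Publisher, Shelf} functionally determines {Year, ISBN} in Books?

(Publisher=Q45, Shelf=U): 5 rows → {Year,ISBN} takes values {(816, 62), (810, 68), (815, 71), (819, 62)} — violation
(Publisher=Q86, Shelf=O): 2 rows → {Year,ISBN} = (812, 66), (812, 66) ✓
(Publisher=Q86, Shelf=U): 3 rows → {Year,ISBN} = (820, 68), (820, 68), (820, 68) ✓
(Publisher=Q45, Shelf=V): 3 rows → {Year,ISBN} = (808, 62), (808, 62), (808, 62) ✓
Two rows agree on {Publisher, Shelf} but differ on {Year, ISBN}, so {Publisher, Shelf} -> {Year, ISBN} does not hold.

No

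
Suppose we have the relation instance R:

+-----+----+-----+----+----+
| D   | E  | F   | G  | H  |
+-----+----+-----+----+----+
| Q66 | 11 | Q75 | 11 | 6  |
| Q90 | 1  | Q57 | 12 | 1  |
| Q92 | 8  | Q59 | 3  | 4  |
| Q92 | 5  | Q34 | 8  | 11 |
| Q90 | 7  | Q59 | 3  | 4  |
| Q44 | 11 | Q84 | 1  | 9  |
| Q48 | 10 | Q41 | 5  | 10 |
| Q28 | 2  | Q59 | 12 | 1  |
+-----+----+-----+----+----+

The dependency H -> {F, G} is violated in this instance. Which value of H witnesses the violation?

H=6: 1 row → {F,G} = (Q75, 11) ✓
H=1: 2 rows → {F,G} takes values {(Q57, 12), (Q59, 12)} — violation
H=4: 2 rows → {F,G} = (Q59, 3), (Q59, 3) ✓
H=11: 1 row → {F,G} = (Q34, 8) ✓
H=9: 1 row → {F,G} = (Q84, 1) ✓
H=10: 1 row → {F,G} = (Q41, 5) ✓
The only H value with inconsistent RHS is H=1.

1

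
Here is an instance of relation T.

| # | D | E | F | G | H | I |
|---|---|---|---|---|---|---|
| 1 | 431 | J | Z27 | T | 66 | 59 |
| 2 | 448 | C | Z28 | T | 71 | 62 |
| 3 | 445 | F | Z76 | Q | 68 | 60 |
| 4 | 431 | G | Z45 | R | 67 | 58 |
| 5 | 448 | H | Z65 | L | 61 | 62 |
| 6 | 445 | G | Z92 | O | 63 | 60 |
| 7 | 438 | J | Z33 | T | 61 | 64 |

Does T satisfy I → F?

No

I=59: row 1 → F = Z27 ✓
I=62: rows 2, 5 → F takes values {Z28, Z65} — violation
I=60: rows 3, 6 → F takes values {Z76, Z92} — violation
I=58: row 4 → F = Z45 ✓
I=64: row 7 → F = Z33 ✓
Two rows agree on I but differ on F, so I → F does not hold.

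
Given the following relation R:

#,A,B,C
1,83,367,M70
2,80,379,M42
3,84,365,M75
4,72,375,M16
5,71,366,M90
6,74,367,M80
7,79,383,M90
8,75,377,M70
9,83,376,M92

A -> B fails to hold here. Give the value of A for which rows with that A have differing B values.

83

A=83: rows 1, 9 → B takes values {367, 376} — violation
A=80: row 2 → B = 379 ✓
A=84: row 3 → B = 365 ✓
A=72: row 4 → B = 375 ✓
A=71: row 5 → B = 366 ✓
A=74: row 6 → B = 367 ✓
A=79: row 7 → B = 383 ✓
A=75: row 8 → B = 377 ✓
The only A value with inconsistent B is A=83.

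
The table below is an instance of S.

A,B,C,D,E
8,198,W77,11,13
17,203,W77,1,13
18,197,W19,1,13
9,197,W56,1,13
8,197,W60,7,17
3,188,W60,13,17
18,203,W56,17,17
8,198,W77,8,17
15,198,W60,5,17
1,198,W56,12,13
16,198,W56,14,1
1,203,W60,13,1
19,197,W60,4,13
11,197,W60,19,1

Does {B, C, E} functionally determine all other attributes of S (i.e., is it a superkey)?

Yes

All 14 rows have distinct {B, C, E} values, so {B, C, E} → (all attributes) holds and {B, C, E} is a superkey.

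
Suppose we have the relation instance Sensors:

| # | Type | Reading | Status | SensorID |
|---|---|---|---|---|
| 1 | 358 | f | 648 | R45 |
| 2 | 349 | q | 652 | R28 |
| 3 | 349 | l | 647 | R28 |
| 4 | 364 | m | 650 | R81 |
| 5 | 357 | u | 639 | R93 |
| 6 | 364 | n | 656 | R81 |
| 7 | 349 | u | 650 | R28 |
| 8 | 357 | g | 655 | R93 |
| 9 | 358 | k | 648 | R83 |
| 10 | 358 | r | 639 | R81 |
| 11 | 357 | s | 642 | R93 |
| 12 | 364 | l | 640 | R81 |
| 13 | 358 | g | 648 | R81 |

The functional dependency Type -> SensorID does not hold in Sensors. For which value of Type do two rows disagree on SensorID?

358

Type=358: rows 1, 9, 10, 13 → SensorID takes values {R45, R83, R81} — violation
Type=349: rows 2, 3, 7 → SensorID = R28, R28, R28 ✓
Type=364: rows 4, 6, 12 → SensorID = R81, R81, R81 ✓
Type=357: rows 5, 8, 11 → SensorID = R93, R93, R93 ✓
The only Type value with inconsistent SensorID is Type=358.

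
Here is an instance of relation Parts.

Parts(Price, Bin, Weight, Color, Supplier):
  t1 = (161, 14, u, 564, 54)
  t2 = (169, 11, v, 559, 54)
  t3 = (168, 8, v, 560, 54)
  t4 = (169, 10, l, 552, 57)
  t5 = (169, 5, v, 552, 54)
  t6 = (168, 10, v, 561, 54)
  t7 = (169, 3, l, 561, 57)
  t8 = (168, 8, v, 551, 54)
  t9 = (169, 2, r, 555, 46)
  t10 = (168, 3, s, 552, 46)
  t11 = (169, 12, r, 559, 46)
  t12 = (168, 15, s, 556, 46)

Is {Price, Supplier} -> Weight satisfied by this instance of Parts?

Yes

(Price=161, Supplier=54): row 1 → Weight = u ✓
(Price=169, Supplier=54): rows 2, 5 → Weight = v, v ✓
(Price=168, Supplier=54): rows 3, 6, 8 → Weight = v, v, v ✓
(Price=169, Supplier=57): rows 4, 7 → Weight = l, l ✓
(Price=169, Supplier=46): rows 9, 11 → Weight = r, r ✓
(Price=168, Supplier=46): rows 10, 12 → Weight = s, s ✓
Every {Price, Supplier} value is associated with a single Weight value, so {Price, Supplier} -> Weight holds.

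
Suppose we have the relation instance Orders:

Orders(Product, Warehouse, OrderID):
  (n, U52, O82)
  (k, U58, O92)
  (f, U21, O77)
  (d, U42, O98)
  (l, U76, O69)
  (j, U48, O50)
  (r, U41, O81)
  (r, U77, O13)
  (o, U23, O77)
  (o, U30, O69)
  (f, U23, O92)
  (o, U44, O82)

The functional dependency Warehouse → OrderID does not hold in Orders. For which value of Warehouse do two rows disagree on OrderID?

Warehouse=U52: 1 row → OrderID = O82 ✓
Warehouse=U58: 1 row → OrderID = O92 ✓
Warehouse=U21: 1 row → OrderID = O77 ✓
Warehouse=U42: 1 row → OrderID = O98 ✓
Warehouse=U76: 1 row → OrderID = O69 ✓
Warehouse=U48: 1 row → OrderID = O50 ✓
Warehouse=U41: 1 row → OrderID = O81 ✓
Warehouse=U77: 1 row → OrderID = O13 ✓
Warehouse=U23: 2 rows → OrderID takes values {O77, O92} — violation
Warehouse=U30: 1 row → OrderID = O69 ✓
Warehouse=U44: 1 row → OrderID = O82 ✓
The only Warehouse value with inconsistent OrderID is Warehouse=U23.

U23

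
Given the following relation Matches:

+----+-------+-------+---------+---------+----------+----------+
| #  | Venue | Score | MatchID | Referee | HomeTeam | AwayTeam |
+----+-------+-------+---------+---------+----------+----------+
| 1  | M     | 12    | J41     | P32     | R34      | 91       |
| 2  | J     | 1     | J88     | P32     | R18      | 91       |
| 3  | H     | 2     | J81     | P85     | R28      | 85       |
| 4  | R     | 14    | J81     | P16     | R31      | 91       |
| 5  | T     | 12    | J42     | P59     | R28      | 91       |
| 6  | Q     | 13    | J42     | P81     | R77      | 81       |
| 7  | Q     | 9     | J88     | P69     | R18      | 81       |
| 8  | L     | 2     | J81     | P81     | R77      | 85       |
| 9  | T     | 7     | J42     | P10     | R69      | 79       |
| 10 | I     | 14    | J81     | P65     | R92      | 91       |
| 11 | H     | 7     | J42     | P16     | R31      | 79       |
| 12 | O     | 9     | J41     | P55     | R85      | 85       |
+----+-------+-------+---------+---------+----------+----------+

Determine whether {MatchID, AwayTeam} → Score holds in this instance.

(MatchID=J41, AwayTeam=91): row 1 → Score = 12 ✓
(MatchID=J88, AwayTeam=91): row 2 → Score = 1 ✓
(MatchID=J81, AwayTeam=85): rows 3, 8 → Score = 2, 2 ✓
(MatchID=J81, AwayTeam=91): rows 4, 10 → Score = 14, 14 ✓
(MatchID=J42, AwayTeam=91): row 5 → Score = 12 ✓
(MatchID=J42, AwayTeam=81): row 6 → Score = 13 ✓
(MatchID=J88, AwayTeam=81): row 7 → Score = 9 ✓
(MatchID=J42, AwayTeam=79): rows 9, 11 → Score = 7, 7 ✓
(MatchID=J41, AwayTeam=85): row 12 → Score = 9 ✓
Every {MatchID, AwayTeam} value is associated with a single Score value, so {MatchID, AwayTeam} → Score holds.

Yes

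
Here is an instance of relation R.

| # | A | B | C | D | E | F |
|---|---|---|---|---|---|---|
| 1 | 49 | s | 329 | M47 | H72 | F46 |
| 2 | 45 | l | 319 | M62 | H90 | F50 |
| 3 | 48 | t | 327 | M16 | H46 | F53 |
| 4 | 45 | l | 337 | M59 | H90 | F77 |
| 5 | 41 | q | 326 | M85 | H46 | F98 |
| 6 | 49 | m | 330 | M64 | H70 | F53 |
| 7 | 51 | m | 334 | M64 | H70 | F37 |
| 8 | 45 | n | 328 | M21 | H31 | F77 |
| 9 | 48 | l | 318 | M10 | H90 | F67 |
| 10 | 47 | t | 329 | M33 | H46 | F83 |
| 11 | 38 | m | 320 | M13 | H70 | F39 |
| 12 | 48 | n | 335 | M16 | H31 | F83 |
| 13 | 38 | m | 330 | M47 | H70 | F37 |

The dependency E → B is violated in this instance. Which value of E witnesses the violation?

H46

E=H72: row 1 → B = s ✓
E=H90: rows 2, 4, 9 → B = l, l, l ✓
E=H46: rows 3, 5, 10 → B takes values {t, q} — violation
E=H70: rows 6, 7, 11, 13 → B = m, m, m, m ✓
E=H31: rows 8, 12 → B = n, n ✓
The only E value with inconsistent B is E=H46.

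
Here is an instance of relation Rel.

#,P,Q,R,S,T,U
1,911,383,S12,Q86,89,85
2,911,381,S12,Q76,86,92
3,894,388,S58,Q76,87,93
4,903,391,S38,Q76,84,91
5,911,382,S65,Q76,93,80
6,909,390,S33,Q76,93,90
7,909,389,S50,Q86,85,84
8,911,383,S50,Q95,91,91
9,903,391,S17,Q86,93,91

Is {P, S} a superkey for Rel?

Rows 2 and 5 have the same {P, S} value (P=911, S=Q76) but are distinct tuples, so {P, S} does not determine every attribute — not a superkey.

No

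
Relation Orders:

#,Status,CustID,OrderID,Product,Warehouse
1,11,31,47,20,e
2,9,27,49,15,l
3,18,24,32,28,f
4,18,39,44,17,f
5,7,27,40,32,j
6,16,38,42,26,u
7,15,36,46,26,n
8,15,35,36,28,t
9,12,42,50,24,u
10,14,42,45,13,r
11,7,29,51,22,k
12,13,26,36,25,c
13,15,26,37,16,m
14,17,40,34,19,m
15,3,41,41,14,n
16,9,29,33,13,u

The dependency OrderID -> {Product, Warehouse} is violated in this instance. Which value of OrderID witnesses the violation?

OrderID=47: row 1 → {Product,Warehouse} = (20, e) ✓
OrderID=49: row 2 → {Product,Warehouse} = (15, l) ✓
OrderID=32: row 3 → {Product,Warehouse} = (28, f) ✓
OrderID=44: row 4 → {Product,Warehouse} = (17, f) ✓
OrderID=40: row 5 → {Product,Warehouse} = (32, j) ✓
OrderID=42: row 6 → {Product,Warehouse} = (26, u) ✓
OrderID=46: row 7 → {Product,Warehouse} = (26, n) ✓
OrderID=36: rows 8, 12 → {Product,Warehouse} takes values {(28, t), (25, c)} — violation
OrderID=50: row 9 → {Product,Warehouse} = (24, u) ✓
OrderID=45: row 10 → {Product,Warehouse} = (13, r) ✓
OrderID=51: row 11 → {Product,Warehouse} = (22, k) ✓
OrderID=37: row 13 → {Product,Warehouse} = (16, m) ✓
OrderID=34: row 14 → {Product,Warehouse} = (19, m) ✓
OrderID=41: row 15 → {Product,Warehouse} = (14, n) ✓
OrderID=33: row 16 → {Product,Warehouse} = (13, u) ✓
The only OrderID value with inconsistent RHS is OrderID=36.

36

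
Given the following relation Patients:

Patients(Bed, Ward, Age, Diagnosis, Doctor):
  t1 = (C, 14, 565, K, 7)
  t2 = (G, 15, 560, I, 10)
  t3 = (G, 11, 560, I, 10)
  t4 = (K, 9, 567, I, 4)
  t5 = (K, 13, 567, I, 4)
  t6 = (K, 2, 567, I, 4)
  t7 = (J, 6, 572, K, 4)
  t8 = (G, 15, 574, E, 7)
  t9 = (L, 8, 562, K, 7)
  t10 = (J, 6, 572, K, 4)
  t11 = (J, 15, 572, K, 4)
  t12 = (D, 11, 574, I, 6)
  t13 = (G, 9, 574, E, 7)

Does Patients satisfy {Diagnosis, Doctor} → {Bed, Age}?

(Diagnosis=K, Doctor=7): rows 1, 9 → {Bed,Age} takes values {(C, 565), (L, 562)} — violation
(Diagnosis=I, Doctor=10): rows 2, 3 → {Bed,Age} = (G, 560), (G, 560) ✓
(Diagnosis=I, Doctor=4): rows 4, 5, 6 → {Bed,Age} = (K, 567), (K, 567), (K, 567) ✓
(Diagnosis=K, Doctor=4): rows 7, 10, 11 → {Bed,Age} = (J, 572), (J, 572), (J, 572) ✓
(Diagnosis=E, Doctor=7): rows 8, 13 → {Bed,Age} = (G, 574), (G, 574) ✓
(Diagnosis=I, Doctor=6): row 12 → {Bed,Age} = (D, 574) ✓
Two rows agree on {Diagnosis, Doctor} but differ on {Bed, Age}, so {Diagnosis, Doctor} → {Bed, Age} does not hold.

No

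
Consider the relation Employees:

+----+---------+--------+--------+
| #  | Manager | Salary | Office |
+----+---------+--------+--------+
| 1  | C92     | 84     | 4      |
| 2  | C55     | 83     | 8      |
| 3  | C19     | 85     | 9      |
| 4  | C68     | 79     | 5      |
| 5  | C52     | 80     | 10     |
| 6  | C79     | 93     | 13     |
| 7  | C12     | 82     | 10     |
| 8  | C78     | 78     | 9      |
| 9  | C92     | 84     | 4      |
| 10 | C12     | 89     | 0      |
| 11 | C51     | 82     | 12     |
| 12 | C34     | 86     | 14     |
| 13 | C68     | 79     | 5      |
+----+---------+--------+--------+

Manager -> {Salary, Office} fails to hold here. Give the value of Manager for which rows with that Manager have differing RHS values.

C12

Manager=C92: rows 1, 9 → {Salary,Office} = (84, 4), (84, 4) ✓
Manager=C55: row 2 → {Salary,Office} = (83, 8) ✓
Manager=C19: row 3 → {Salary,Office} = (85, 9) ✓
Manager=C68: rows 4, 13 → {Salary,Office} = (79, 5), (79, 5) ✓
Manager=C52: row 5 → {Salary,Office} = (80, 10) ✓
Manager=C79: row 6 → {Salary,Office} = (93, 13) ✓
Manager=C12: rows 7, 10 → {Salary,Office} takes values {(82, 10), (89, 0)} — violation
Manager=C78: row 8 → {Salary,Office} = (78, 9) ✓
Manager=C51: row 11 → {Salary,Office} = (82, 12) ✓
Manager=C34: row 12 → {Salary,Office} = (86, 14) ✓
The only Manager value with inconsistent RHS is Manager=C12.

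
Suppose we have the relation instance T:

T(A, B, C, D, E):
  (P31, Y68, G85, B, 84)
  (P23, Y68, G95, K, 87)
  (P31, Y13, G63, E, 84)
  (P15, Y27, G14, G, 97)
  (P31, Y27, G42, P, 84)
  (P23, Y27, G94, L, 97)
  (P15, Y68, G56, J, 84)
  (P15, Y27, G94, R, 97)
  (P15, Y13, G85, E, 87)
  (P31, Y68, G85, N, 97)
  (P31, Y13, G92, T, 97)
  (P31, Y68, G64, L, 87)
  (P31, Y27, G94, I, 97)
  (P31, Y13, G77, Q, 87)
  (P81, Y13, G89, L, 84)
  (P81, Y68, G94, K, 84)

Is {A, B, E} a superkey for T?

No

Two distinct rows share (A=P15, B=Y27, E=97), so {A, B, E} does not determine every attribute — not a superkey.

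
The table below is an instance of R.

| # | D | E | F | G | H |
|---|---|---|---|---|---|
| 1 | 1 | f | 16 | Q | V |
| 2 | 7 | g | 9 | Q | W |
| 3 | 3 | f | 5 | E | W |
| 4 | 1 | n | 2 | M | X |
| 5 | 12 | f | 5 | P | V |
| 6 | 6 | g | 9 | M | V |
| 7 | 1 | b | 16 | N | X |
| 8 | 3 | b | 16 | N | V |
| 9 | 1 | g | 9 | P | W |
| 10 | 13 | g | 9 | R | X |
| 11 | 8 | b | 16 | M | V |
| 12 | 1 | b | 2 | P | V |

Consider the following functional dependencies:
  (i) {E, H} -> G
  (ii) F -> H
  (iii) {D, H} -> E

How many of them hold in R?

(i) {E, H} -> G: (E=f, H=V): rows 1, 5 → G takes values {Q, P} — violation; (E=g, H=W): rows 2, 9 → G takes values {Q, P} — violation; (E=b, H=V): rows 8, 11, 12 → G takes values {N, M, P} — violation — fails.
(ii) F -> H: F=16: rows 1, 7, 8, 11 → H takes values {V, X} — violation; F=9: rows 2, 6, 9, 10 → H takes values {W, V, X} — violation; F=5: rows 3, 5 → H takes values {W, V} — violation; F=2: rows 4, 12 → H takes values {X, V} — violation — fails.
(iii) {D, H} -> E: (D=1, H=V): rows 1, 12 → E takes values {f, b} — violation; (D=1, H=X): rows 4, 7 → E takes values {n, b} — violation — fails.
None of the 3 dependencies hold.

0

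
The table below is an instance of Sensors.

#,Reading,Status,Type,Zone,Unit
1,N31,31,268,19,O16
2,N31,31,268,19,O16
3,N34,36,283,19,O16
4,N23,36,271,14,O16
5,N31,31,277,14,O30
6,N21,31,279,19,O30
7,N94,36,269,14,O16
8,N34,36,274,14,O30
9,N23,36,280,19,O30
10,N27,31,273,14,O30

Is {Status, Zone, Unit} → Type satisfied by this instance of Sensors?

No

(Status=31, Zone=19, Unit=O16): rows 1, 2 → Type = 268, 268 ✓
(Status=36, Zone=19, Unit=O16): row 3 → Type = 283 ✓
(Status=36, Zone=14, Unit=O16): rows 4, 7 → Type takes values {271, 269} — violation
(Status=31, Zone=14, Unit=O30): rows 5, 10 → Type takes values {277, 273} — violation
(Status=31, Zone=19, Unit=O30): row 6 → Type = 279 ✓
(Status=36, Zone=14, Unit=O30): row 8 → Type = 274 ✓
(Status=36, Zone=19, Unit=O30): row 9 → Type = 280 ✓
Two rows agree on {Status, Zone, Unit} but differ on Type, so {Status, Zone, Unit} → Type does not hold.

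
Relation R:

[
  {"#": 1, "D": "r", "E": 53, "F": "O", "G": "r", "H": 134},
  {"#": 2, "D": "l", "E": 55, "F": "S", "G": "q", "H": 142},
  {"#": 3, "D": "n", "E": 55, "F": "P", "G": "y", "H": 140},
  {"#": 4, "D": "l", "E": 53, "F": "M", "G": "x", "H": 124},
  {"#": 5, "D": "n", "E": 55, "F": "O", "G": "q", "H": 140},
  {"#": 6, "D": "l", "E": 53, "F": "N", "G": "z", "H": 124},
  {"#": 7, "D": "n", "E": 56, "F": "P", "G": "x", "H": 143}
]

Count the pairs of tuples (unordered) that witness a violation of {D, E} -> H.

0

(D=n, E=55): all 2 rows agree on H — 0 pairs.
(D=l, E=53): all 2 rows agree on H — 0 pairs.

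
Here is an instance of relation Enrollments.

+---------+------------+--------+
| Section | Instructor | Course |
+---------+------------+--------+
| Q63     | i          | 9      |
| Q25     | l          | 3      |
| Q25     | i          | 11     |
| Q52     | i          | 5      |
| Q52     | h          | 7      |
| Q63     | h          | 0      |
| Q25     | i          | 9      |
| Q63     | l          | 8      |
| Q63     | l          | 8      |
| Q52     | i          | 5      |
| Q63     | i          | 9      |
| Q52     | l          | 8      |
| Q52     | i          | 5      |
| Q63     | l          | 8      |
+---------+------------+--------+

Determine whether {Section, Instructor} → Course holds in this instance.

(Section=Q63, Instructor=i): 2 rows → Course = 9, 9 ✓
(Section=Q25, Instructor=l): 1 row → Course = 3 ✓
(Section=Q25, Instructor=i): 2 rows → Course takes values {11, 9} — violation
(Section=Q52, Instructor=i): 3 rows → Course = 5, 5, 5 ✓
(Section=Q52, Instructor=h): 1 row → Course = 7 ✓
(Section=Q63, Instructor=h): 1 row → Course = 0 ✓
(Section=Q63, Instructor=l): 3 rows → Course = 8, 8, 8 ✓
(Section=Q52, Instructor=l): 1 row → Course = 8 ✓
Two rows agree on {Section, Instructor} but differ on Course, so {Section, Instructor} → Course does not hold.

No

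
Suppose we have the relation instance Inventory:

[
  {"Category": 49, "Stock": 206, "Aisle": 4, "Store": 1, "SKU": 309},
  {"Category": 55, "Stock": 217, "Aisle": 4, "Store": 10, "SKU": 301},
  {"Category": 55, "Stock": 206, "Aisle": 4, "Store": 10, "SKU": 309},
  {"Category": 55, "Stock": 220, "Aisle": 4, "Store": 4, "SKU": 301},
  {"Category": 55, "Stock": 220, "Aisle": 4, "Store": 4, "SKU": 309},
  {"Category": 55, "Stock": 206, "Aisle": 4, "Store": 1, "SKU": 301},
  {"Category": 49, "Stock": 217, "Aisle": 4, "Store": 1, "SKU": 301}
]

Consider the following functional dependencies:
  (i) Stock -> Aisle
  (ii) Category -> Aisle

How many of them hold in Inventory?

2

(i) Stock -> Aisle: every LHS value maps to a single RHS value — holds.
(ii) Category -> Aisle: every LHS value maps to a single RHS value — holds.
2 of the 2 dependencies hold.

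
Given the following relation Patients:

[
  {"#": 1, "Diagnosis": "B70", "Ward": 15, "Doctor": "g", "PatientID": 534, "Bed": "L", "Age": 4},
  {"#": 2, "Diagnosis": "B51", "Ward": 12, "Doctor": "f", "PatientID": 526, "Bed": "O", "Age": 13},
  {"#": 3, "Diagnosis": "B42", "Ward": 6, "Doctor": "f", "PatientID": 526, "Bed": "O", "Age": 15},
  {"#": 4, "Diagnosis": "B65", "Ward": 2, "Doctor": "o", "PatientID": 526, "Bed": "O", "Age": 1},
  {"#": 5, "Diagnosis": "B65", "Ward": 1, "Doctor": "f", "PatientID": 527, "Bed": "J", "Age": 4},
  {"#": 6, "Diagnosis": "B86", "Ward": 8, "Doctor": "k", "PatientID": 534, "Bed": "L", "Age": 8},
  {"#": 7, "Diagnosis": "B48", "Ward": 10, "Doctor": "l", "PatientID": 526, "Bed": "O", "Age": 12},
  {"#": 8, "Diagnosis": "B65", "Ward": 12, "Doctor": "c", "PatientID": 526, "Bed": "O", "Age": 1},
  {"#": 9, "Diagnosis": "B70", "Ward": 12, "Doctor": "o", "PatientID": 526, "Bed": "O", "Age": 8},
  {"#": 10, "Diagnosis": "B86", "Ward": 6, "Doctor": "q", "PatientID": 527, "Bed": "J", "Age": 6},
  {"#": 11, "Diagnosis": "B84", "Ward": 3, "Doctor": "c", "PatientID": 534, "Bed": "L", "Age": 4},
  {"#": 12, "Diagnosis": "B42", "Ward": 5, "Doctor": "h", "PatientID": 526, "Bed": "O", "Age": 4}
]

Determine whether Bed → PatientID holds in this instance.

Yes

Bed=L: rows 1, 6, 11 → PatientID = 534, 534, 534 ✓
Bed=O: rows 2, 3, 4, 7, 8, 9, 12 → PatientID = 526, 526, 526, 526, 526, 526, 526 ✓
Bed=J: rows 5, 10 → PatientID = 527, 527 ✓
Every Bed value is associated with a single PatientID value, so Bed → PatientID holds.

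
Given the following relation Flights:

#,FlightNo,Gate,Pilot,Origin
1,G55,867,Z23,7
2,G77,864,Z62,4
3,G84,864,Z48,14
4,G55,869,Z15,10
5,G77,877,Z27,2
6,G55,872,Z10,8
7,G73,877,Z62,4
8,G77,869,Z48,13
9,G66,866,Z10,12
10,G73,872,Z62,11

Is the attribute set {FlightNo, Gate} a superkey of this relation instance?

All 10 rows have distinct {FlightNo, Gate} values, so {FlightNo, Gate} → (all attributes) holds and {FlightNo, Gate} is a superkey.

Yes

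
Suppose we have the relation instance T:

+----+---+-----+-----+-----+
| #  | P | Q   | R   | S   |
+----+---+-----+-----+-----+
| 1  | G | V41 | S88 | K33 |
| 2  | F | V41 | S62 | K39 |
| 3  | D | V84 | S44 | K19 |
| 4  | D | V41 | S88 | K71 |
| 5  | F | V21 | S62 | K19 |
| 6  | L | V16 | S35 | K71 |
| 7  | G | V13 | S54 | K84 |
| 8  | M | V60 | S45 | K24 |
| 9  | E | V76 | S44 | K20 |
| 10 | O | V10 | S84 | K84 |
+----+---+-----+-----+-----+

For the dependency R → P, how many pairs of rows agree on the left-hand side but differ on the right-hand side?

R=S88: violating pairs (1,4) — 1 pair.
R=S62: all 2 rows agree on P — 0 pairs.
R=S44: violating pairs (3,9) — 1 pair.

2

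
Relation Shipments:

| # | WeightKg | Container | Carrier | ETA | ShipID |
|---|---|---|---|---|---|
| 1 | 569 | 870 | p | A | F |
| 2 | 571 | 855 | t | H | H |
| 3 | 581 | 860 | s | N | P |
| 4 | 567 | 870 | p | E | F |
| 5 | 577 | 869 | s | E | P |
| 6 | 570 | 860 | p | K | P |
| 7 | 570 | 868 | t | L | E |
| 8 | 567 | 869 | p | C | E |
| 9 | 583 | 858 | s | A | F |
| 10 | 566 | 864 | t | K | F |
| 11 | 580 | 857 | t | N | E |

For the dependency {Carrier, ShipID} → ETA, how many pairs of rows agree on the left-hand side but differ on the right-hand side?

3

(Carrier=p, ShipID=F): violating pairs (1,4) — 1 pair.
(Carrier=s, ShipID=P): violating pairs (3,5) — 1 pair.
(Carrier=t, ShipID=E): violating pairs (7,11) — 1 pair.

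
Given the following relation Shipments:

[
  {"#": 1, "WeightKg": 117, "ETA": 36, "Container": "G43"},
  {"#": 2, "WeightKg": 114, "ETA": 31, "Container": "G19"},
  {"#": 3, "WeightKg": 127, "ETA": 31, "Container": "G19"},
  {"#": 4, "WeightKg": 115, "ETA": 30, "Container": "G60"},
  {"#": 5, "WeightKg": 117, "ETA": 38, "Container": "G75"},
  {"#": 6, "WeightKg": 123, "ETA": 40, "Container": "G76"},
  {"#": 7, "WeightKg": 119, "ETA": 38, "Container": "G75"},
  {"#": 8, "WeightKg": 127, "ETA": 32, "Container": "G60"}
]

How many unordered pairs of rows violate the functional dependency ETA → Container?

0

ETA=31: all 2 rows agree on Container — 0 pairs.
ETA=38: all 2 rows agree on Container — 0 pairs.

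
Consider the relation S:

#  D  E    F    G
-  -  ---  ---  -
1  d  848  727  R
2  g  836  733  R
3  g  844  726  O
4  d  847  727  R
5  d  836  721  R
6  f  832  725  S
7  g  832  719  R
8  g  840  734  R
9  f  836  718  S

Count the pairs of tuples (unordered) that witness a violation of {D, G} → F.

(D=d, G=R): violating pairs (1,5), (4,5) — 2 pairs.
(D=g, G=R): violating pairs (2,7), (2,8), (7,8) — 3 pairs.
(D=f, G=S): violating pairs (6,9) — 1 pair.

6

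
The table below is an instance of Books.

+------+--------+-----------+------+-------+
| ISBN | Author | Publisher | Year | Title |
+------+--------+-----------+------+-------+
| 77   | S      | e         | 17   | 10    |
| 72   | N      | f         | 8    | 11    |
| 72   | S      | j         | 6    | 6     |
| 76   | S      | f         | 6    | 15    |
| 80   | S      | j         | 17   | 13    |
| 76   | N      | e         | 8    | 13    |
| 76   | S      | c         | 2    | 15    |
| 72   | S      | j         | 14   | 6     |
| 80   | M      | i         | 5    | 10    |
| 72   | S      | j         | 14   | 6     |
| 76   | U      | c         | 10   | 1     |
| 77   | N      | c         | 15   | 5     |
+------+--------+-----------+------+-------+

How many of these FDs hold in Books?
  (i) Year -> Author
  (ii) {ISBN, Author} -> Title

(i) Year -> Author: every LHS value maps to a single RHS value — holds.
(ii) {ISBN, Author} -> Title: every LHS value maps to a single RHS value — holds.
2 of the 2 dependencies hold.

2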